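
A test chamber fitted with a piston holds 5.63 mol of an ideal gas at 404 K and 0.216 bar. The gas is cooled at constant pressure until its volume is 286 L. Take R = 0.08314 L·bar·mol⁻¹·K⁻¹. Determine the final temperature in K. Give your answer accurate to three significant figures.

T₂ ≈ 132 K

From PV = nRT: V₁ = nRT₁/P₁ = 875.5 L.
P constant ⇒ V ∝ T: P₂ = P₁; T₂ = T₁·(V₂/V₁) = 132.0 K.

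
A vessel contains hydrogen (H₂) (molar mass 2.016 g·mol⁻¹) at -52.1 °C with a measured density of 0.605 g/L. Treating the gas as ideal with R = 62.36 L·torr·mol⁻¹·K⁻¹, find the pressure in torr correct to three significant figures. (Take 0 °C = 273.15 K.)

P ≈ 4.14e+03 torr

ρ = PM/(RT) ⇒ P = ρRT/M = (0.605 × 62.36 × 221.0) / 2.016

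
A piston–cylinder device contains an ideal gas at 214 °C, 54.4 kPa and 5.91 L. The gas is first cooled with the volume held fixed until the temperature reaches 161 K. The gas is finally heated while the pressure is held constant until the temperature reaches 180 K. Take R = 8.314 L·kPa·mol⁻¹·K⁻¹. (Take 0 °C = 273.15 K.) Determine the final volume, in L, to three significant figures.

Convert: T₁ = 487.1 K.
Isochoric, so P/T is constant: V₂ = V₁; P₂ = P₁·(T₂/T₁) = 17.98 kPa.
Isobaric, so V/T is constant: P₃ = P₂; V₃ = V₂·(T₃/T₂) = 6.607 L.

V₃ ≈ 6.61 L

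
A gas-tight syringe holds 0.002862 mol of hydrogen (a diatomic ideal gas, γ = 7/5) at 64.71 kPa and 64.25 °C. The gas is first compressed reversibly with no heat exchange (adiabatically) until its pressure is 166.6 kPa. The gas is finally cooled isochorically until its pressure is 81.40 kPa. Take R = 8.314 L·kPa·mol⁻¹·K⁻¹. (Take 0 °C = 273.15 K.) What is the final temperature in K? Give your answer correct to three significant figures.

T₃ ≈ 216 K

Convert: T₁ = 337.4 K.
From PV = nRT: V₁ = nRT₁/P₁ = 0.1241 L.
Reversible adiabatic, γ = 7/5: T₂ = T₁·(P₂/P₁)^((γ−1)/γ) = 442.1 K; V₂ = V₁·(P₁/P₂)^(1/γ) = 0.06314 L.
Isochoric, so P/T is constant: V₃ = V₂; T₃ = T₂·(P₃/P₂) = 216.0 K.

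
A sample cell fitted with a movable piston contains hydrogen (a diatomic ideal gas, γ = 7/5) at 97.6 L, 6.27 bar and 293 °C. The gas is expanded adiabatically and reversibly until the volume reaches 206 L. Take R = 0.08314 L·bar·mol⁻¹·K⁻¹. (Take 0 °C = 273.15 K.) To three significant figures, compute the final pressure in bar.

Convert: T₁ = 566.1 K.
Adiabatic (γ = 7/5), T V^(γ−1) and P V^γ constant: T₂ = T₁·(V₁/V₂)^(γ−1) = 419.9 K; P₂ = P₁·(V₁/V₂)^γ = 2.203 bar.

P₂ ≈ 2.20 bar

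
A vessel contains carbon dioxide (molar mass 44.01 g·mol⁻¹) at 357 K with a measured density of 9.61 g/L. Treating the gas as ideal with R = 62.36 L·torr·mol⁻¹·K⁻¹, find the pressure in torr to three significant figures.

P ≈ 4.86e+03 torr

ρ = PM/(RT) ⇒ P = ρRT/M = (9.61 × 62.36 × 357.0) / 44.01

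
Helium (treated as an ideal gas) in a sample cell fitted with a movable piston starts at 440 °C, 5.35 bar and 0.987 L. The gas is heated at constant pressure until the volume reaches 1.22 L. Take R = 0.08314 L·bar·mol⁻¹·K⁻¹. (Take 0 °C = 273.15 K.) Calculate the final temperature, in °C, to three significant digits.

Convert: T₁ = 713.1 K.
P constant ⇒ V ∝ T: P₂ = P₁; T₂ = T₁·(V₂/V₁) = 881.5 K.

T₂ ≈ 608 °C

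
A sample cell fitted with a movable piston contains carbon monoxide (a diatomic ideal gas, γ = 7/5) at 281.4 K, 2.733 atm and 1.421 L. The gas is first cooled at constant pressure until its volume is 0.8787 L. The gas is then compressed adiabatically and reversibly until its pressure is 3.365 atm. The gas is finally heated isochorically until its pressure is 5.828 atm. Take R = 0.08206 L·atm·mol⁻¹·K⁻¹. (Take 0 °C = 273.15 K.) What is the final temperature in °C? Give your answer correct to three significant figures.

T₄ ≈ 46.7 °C

Isobaric, so V/T is constant: P₂ = P₁; T₂ = T₁·(V₂/V₁) = 174.0 K.
Adiabatic (γ = 7/5), T V^(γ−1) and P V^γ constant: T₃ = T₂·(P₃/P₂)^((γ−1)/γ) = 184.7 K; V₃ = V₂·(P₂/P₃)^(1/γ) = 0.7574 L.
V constant ⇒ P ∝ T: V₄ = V₃; T₄ = T₃·(P₄/P₃) = 319.8 K.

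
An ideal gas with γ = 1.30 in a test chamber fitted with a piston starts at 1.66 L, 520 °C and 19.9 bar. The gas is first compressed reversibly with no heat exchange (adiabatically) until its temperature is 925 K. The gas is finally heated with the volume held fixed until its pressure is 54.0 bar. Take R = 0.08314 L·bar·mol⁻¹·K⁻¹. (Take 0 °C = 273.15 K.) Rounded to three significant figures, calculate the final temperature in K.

T₃ ≈ 1.29e+03 K

Convert: T₁ = 793.1 K.
Reversible adiabatic, γ = 1.30: P₂ = P₁·(T₂/T₁)^(γ/(γ−1)) = 38.75 bar; V₂ = V₁·(T₁/T₂)^(1/(γ−1)) = 0.9942 L.
V constant ⇒ P ∝ T: V₃ = V₂; T₃ = T₂·(P₃/P₂) = 1289 K.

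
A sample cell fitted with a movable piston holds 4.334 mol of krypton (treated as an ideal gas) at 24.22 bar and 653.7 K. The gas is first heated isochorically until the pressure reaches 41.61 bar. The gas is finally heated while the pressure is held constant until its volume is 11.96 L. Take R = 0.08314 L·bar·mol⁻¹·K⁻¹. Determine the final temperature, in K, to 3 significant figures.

T₃ ≈ 1.38e+03 K

From PV = nRT: V₁ = nRT₁/P₁ = 9.725 L.
Isochoric, so P/T is constant: V₂ = V₁; T₂ = T₁·(P₂/P₁) = 1123 K.
P constant ⇒ V ∝ T: P₃ = P₂; T₃ = T₂·(V₃/V₂) = 1381 K.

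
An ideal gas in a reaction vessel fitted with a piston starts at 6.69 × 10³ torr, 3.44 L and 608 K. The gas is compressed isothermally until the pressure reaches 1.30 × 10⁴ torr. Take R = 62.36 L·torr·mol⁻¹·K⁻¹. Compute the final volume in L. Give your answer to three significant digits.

T constant ⇒ Boyle's law P V = const: T₂ = T₁; V₂ = V₁·(P₁/P₂) = 1.770 L.

V₂ ≈ 1.77 L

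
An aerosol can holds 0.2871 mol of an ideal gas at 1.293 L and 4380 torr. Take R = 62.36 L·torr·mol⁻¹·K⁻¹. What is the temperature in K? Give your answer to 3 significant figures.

PV = nRT ⇒ T = PV/(nR) = (4380 × 1.293) / (0.2871 × 62.36)

T ≈ 316 K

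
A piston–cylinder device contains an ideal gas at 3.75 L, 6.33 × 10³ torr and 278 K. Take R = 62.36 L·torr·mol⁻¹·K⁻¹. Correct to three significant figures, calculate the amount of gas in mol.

n ≈ 1.37 mol

PV = nRT ⇒ n = PV/(RT) = (6.33e+03 × 3.75) / (62.36 × 278)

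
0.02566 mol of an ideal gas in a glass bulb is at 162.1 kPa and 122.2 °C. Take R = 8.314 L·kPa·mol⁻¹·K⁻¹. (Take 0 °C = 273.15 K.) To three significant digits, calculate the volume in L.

V ≈ 0.520 L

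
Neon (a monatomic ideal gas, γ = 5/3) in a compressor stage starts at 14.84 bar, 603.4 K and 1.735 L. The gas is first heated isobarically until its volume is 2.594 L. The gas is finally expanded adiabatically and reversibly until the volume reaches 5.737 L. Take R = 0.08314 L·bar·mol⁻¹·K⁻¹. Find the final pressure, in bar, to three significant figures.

P constant ⇒ V ∝ T: P₂ = P₁; T₂ = T₁·(V₂/V₁) = 902.1 K.
Adiabatic (γ = 5/3), T V^(γ−1) and P V^γ constant: T₃ = T₂·(V₂/V₃)^(γ−1) = 531.5 K; P₃ = P₂·(V₂/V₃)^γ = 3.953 bar.

P₃ ≈ 3.95 bar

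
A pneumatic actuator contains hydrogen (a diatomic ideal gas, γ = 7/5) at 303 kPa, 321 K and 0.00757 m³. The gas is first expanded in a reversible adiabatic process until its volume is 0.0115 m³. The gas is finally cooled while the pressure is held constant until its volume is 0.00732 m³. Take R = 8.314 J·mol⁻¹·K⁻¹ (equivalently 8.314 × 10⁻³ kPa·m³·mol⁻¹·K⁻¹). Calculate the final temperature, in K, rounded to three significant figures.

Reversible adiabatic, γ = 7/5: T₂ = T₁·(V₁/V₂)^(γ−1) = 271.6 K; P₂ = P₁·(V₁/V₂)^γ = 168.7 kPa.
Isobaric, so V/T is constant: P₃ = P₂; T₃ = T₂·(V₃/V₂) = 172.9 K.

T₃ ≈ 173 K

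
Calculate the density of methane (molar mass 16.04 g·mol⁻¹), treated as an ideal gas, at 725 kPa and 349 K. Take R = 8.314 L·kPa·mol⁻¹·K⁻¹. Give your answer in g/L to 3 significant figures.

ρ = PM/(RT) = (725 × 16.04) / (8.314 × 349.0)

ρ ≈ 4.01 g/L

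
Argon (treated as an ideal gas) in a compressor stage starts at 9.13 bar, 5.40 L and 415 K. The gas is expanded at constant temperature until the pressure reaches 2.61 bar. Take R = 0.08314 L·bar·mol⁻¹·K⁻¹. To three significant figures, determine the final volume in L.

T constant ⇒ Boyle's law P V = const: T₂ = T₁; V₂ = V₁·(P₁/P₂) = 18.89 L.

V₂ ≈ 18.9 L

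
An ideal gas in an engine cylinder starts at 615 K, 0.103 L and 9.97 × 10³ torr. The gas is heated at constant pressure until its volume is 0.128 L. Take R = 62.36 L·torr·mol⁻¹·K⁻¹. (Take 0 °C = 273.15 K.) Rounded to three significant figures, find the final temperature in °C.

P constant ⇒ V ∝ T: P₂ = P₁; T₂ = T₁·(V₂/V₁) = 764.3 K.

T₂ ≈ 491 °C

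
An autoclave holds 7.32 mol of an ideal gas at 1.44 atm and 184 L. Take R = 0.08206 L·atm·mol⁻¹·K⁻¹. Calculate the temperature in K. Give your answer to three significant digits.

PV = nRT ⇒ T = PV/(nR) = (1.44 × 184) / (7.32 × 0.08206)

T ≈ 441 K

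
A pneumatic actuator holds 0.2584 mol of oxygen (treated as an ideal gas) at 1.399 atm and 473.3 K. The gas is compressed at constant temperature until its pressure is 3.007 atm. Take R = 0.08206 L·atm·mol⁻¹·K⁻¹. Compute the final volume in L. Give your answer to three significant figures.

V₂ ≈ 3.34 L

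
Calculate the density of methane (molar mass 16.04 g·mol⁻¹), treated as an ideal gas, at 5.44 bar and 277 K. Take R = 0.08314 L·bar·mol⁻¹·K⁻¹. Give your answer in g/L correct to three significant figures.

ρ = PM/(RT) = (5.44 × 16.04) / (0.08314 × 277.0)

ρ ≈ 3.79 g/L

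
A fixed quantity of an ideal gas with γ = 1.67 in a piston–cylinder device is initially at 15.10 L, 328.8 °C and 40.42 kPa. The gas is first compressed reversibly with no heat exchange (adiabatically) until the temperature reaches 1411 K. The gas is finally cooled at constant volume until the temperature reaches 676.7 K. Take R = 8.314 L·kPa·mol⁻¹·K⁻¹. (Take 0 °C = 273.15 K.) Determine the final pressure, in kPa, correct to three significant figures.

P₃ ≈ 162 kPa

Convert: T₁ = 602.0 K.
Adiabatic (γ = 1.67), T V^(γ−1) and P V^γ constant: P₂ = P₁·(T₂/T₁)^(γ/(γ−1)) = 337.9 kPa; V₂ = V₁·(T₁/T₂)^(1/(γ−1)) = 4.234 L.
V constant ⇒ P ∝ T: V₃ = V₂; P₃ = P₂·(T₃/T₂) = 162.0 kPa.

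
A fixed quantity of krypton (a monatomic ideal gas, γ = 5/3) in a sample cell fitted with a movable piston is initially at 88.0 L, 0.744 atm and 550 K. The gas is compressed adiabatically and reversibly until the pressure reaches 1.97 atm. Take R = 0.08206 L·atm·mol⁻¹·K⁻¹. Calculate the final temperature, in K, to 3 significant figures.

Adiabatic (γ = 5/3), T V^(γ−1) and P V^γ constant: T₂ = T₁·(P₂/P₁)^((γ−1)/γ) = 811.9 K; V₂ = V₁·(P₁/P₂)^(1/γ) = 49.06 L.

T₂ ≈ 812 K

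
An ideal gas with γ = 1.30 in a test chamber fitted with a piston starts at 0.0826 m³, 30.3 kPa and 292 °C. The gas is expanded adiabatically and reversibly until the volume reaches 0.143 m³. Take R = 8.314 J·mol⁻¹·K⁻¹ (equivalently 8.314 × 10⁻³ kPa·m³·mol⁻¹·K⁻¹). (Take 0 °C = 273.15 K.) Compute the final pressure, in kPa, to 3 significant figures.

Convert: T₁ = 565.1 K.
Adiabatic (γ = 1.30), T V^(γ−1) and P V^γ constant: T₂ = T₁·(V₁/V₂)^(γ−1) = 479.4 K; P₂ = P₁·(V₁/V₂)^γ = 14.84 kPa.

P₂ ≈ 14.8 kPa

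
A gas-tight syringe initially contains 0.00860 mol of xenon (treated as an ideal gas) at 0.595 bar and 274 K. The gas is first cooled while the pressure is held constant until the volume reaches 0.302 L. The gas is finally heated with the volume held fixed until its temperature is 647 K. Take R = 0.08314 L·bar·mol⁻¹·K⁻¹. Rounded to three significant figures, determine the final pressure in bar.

From PV = nRT: V₁ = nRT₁/P₁ = 0.3293 L.
Isobaric, so V/T is constant: P₂ = P₁; T₂ = T₁·(V₂/V₁) = 251.3 K.
V constant ⇒ P ∝ T: V₃ = V₂; P₃ = P₂·(T₃/T₂) = 1.532 bar.

P₃ ≈ 1.53 bar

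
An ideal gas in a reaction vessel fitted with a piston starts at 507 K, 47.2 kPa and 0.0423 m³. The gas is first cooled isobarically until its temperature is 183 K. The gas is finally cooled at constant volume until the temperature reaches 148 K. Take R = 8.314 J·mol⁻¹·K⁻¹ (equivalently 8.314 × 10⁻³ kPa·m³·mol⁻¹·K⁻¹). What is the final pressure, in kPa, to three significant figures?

P₃ ≈ 38.2 kPa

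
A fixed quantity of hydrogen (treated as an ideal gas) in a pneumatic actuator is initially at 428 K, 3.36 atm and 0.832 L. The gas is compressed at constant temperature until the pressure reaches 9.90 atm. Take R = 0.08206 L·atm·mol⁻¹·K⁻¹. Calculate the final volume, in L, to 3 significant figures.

Isothermal, so P V is constant: T₂ = T₁; V₂ = V₁·(P₁/P₂) = 0.2824 L.

V₂ ≈ 0.282 L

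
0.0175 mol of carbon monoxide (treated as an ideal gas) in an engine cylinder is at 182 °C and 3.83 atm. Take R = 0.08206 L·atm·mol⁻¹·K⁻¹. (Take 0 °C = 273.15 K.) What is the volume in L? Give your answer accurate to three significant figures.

V ≈ 0.171 L

Convert: T = 455.15 K.
PV = nRT ⇒ V = nRT/P = (0.0175 × 0.08206 × 455.15) / 3.83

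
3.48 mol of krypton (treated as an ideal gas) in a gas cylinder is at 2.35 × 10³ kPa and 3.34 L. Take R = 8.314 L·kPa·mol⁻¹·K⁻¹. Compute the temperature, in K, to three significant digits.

T ≈ 271 K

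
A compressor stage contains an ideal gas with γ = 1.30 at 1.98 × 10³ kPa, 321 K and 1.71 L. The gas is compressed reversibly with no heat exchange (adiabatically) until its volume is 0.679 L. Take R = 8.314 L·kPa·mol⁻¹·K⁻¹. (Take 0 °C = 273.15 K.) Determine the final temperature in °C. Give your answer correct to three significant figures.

T₂ ≈ 150 °C

Adiabatic (γ = 1.30), T V^(γ−1) and P V^γ constant: T₂ = T₁·(V₁/V₂)^(γ−1) = 423.5 K; P₂ = P₁·(V₁/V₂)^γ = 6579 kPa.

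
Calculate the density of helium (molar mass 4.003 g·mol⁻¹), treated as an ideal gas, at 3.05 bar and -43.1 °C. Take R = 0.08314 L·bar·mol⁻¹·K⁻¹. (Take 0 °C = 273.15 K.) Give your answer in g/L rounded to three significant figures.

ρ ≈ 0.638 g/L

ρ = PM/(RT) = (3.05 × 4.003) / (0.08314 × 230.0)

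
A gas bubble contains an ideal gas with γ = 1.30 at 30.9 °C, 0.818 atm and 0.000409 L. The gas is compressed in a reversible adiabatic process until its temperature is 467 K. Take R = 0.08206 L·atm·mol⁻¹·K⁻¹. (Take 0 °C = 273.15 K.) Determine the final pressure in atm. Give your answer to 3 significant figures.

Convert: T₁ = 304.0 K.
Adiabatic (γ = 1.30), T V^(γ−1) and P V^γ constant: P₂ = P₁·(T₂/T₁)^(γ/(γ−1)) = 5.252 atm; V₂ = V₁·(T₁/T₂)^(1/(γ−1)) = 9.783e-05 L.

P₂ ≈ 5.25 atm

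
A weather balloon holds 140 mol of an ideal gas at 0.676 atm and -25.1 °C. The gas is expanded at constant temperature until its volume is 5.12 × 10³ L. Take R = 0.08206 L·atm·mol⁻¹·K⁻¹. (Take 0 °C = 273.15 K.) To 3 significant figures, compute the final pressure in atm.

P₂ ≈ 0.557 atm

Convert: T₁ = 248.0 K.
From PV = nRT: V₁ = nRT₁/P₁ = 4216 L.
Isothermal, so P V is constant: T₂ = T₁; P₂ = P₁·(V₁/V₂) = 0.5566 atm.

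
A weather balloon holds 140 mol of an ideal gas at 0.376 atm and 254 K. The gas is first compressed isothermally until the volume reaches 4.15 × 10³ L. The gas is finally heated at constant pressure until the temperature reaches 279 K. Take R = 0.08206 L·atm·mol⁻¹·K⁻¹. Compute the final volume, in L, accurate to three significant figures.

V₃ ≈ 4.56e+03 L

From PV = nRT: V₁ = nRT₁/P₁ = 7761 L.
Isothermal, so P V is constant: T₂ = T₁; P₂ = P₁·(V₁/V₂) = 0.7031 atm.
Isobaric, so V/T is constant: P₃ = P₂; V₃ = V₂·(T₃/T₂) = 4558 L.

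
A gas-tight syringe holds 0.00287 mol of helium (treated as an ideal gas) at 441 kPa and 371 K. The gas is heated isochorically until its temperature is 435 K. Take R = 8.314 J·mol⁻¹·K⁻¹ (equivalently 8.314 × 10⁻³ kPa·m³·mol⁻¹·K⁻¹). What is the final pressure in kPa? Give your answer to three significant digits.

P₂ ≈ 517 kPa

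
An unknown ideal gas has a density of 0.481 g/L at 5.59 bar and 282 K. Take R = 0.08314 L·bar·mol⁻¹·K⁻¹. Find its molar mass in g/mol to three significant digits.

ρ = PM/(RT) ⇒ M = ρRT/P = (0.481 × 0.08314 × 282.0) / 5.59

M ≈ 2.02 g/mol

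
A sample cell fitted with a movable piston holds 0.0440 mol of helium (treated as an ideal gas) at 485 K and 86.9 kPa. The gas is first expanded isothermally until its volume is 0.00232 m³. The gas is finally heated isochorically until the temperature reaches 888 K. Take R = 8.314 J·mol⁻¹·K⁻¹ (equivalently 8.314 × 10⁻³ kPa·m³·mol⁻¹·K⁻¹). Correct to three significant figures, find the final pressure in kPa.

P₃ ≈ 140 kPa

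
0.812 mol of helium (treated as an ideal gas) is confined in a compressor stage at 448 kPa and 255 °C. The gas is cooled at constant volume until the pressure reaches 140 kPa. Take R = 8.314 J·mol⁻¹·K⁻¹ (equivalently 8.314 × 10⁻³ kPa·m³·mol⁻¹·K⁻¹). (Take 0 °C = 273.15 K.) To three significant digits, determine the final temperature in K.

T₂ ≈ 165 K

Convert: T₁ = 528.1 K.
From PV = nRT: V₁ = nRT₁/P₁ = 0.007959 m³.
V constant ⇒ P ∝ T: V₂ = V₁; T₂ = T₁·(P₂/P₁) = 165.0 K.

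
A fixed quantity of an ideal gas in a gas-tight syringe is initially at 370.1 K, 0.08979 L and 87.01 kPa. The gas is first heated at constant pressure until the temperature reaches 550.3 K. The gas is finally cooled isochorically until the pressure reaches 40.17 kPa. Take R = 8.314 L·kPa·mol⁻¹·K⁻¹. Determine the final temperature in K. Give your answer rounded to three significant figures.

T₃ ≈ 254 K

Isobaric, so V/T is constant: P₂ = P₁; V₂ = V₁·(T₂/T₁) = 0.1335 L.
Isochoric, so P/T is constant: V₃ = V₂; T₃ = T₂·(P₃/P₂) = 254.1 K.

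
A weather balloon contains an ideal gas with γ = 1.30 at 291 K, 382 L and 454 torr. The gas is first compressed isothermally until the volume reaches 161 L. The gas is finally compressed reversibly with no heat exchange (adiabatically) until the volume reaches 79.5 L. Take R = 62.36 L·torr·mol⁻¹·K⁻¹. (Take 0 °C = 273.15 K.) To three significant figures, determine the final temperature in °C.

Isothermal, so P V is constant: T₂ = T₁; P₂ = P₁·(V₁/V₂) = 1077 torr.
Adiabatic (γ = 1.30), T V^(γ−1) and P V^γ constant: T₃ = T₂·(V₂/V₃)^(γ−1) = 359.6 K; P₃ = P₂·(V₂/V₃)^γ = 2696 torr.

T₃ ≈ 86.5 °C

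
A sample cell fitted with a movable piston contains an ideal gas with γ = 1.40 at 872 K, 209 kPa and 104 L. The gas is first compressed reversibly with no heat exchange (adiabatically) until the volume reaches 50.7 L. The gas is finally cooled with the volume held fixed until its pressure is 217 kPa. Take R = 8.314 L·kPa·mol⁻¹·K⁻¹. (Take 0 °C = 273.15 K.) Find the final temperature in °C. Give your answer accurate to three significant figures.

T₃ ≈ 168 °C

Reversible adiabatic, γ = 1.40: T₂ = T₁·(V₁/V₂)^(γ−1) = 1162 K; P₂ = P₁·(V₁/V₂)^γ = 571.5 kPa.
V constant ⇒ P ∝ T: V₃ = V₂; T₃ = T₂·(P₃/P₂) = 441.4 K.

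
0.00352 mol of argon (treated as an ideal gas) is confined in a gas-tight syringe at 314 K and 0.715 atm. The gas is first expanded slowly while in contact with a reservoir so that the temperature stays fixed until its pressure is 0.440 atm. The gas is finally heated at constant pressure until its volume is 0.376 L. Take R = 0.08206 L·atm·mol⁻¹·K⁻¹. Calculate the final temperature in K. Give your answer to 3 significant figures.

T₃ ≈ 573 K

From PV = nRT: V₁ = nRT₁/P₁ = 0.1269 L.
Isothermal, so P V is constant: T₂ = T₁; V₂ = V₁·(P₁/P₂) = 0.2061 L.
Isobaric, so V/T is constant: P₃ = P₂; T₃ = T₂·(V₃/V₂) = 572.8 K.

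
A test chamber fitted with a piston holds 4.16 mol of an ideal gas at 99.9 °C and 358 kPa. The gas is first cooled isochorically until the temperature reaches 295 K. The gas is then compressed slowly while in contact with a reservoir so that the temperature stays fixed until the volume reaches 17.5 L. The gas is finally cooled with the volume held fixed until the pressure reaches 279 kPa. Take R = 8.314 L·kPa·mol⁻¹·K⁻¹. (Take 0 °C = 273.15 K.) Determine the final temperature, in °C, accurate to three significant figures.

Convert: T₁ = 373.0 K.
From PV = nRT: V₁ = nRT₁/P₁ = 36.04 L.
Isochoric, so P/T is constant: V₂ = V₁; P₂ = P₁·(T₂/T₁) = 283.1 kPa.
T constant ⇒ Boyle's law P V = const: T₃ = T₂; P₃ = P₂·(V₂/V₃) = 583.0 kPa.
Isochoric, so P/T is constant: V₄ = V₃; T₄ = T₃·(P₄/P₃) = 141.2 K.

T₄ ≈ -132 °C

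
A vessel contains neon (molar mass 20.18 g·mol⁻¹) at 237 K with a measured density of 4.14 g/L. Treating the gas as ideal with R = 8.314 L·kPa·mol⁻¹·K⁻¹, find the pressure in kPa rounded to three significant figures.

P ≈ 404 kPa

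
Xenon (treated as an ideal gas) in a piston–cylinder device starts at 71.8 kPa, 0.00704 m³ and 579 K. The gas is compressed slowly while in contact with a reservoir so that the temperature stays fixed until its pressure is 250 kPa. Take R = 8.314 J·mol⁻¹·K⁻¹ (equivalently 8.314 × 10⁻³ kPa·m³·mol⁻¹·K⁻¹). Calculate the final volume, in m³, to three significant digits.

T constant ⇒ Boyle's law P V = const: T₂ = T₁; V₂ = V₁·(P₁/P₂) = 0.002022 m³.

V₂ ≈ 0.00202 m³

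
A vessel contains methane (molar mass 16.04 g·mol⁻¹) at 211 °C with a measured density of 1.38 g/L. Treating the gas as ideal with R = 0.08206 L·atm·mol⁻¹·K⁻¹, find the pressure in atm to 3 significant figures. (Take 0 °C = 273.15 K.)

ρ = PM/(RT) ⇒ P = ρRT/M = (1.38 × 0.08206 × 484.1) / 16.04

P ≈ 3.42 atm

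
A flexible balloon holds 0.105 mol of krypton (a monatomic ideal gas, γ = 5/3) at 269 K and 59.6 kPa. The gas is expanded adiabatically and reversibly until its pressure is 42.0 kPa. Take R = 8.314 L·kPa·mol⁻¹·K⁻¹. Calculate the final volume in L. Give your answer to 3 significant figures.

From PV = nRT: V₁ = nRT₁/P₁ = 3.940 L.
Adiabatic (γ = 5/3), T V^(γ−1) and P V^γ constant: T₂ = T₁·(P₂/P₁)^((γ−1)/γ) = 233.9 K; V₂ = V₁·(P₁/P₂)^(1/γ) = 4.861 L.

V₂ ≈ 4.86 L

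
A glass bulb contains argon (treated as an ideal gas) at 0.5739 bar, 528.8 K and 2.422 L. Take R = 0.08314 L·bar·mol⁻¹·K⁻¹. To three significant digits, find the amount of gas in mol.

n ≈ 0.0316 mol

PV = nRT ⇒ n = PV/(RT) = (0.5739 × 2.422) / (0.08314 × 528.8)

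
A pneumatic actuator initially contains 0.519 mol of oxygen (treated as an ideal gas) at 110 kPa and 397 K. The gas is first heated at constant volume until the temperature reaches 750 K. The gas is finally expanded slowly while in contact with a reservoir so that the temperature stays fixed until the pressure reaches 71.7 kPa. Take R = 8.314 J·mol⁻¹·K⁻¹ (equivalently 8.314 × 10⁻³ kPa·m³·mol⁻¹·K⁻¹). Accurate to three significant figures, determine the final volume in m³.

V₃ ≈ 0.0451 m³

From PV = nRT: V₁ = nRT₁/P₁ = 0.01557 m³.
Isochoric, so P/T is constant: V₂ = V₁; P₂ = P₁·(T₂/T₁) = 207.8 kPa.
Isothermal, so P V is constant: T₃ = T₂; V₃ = V₂·(P₂/P₃) = 0.04514 m³.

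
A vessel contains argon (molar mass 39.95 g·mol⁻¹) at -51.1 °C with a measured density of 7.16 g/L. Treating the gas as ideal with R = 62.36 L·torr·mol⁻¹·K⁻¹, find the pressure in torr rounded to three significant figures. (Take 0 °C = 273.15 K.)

P ≈ 2.48e+03 torr

ρ = PM/(RT) ⇒ P = ρRT/M = (7.16 × 62.36 × 222.0) / 39.95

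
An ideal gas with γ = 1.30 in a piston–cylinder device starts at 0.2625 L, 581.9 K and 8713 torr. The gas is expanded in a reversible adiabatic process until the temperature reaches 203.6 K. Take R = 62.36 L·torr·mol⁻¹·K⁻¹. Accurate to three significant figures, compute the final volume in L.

Adiabatic (γ = 1.30), T V^(γ−1) and P V^γ constant: P₂ = P₁·(T₂/T₁)^(γ/(γ−1)) = 92.02 torr; V₂ = V₁·(T₁/T₂)^(1/(γ−1)) = 8.697 L.

V₂ ≈ 8.70 L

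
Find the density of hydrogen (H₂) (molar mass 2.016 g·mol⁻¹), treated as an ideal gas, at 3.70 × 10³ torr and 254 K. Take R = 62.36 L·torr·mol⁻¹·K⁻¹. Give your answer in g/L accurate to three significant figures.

ρ ≈ 0.471 g/L

ρ = PM/(RT) = (3.70e+03 × 2.016) / (62.36 × 254.0)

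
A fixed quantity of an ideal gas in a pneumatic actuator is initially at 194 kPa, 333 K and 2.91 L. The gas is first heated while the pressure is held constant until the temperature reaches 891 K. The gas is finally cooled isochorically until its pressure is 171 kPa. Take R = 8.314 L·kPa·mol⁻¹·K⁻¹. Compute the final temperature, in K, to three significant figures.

P constant ⇒ V ∝ T: P₂ = P₁; V₂ = V₁·(T₂/T₁) = 7.786 L.
V constant ⇒ P ∝ T: V₃ = V₂; T₃ = T₂·(P₃/P₂) = 785.4 K.

T₃ ≈ 785 K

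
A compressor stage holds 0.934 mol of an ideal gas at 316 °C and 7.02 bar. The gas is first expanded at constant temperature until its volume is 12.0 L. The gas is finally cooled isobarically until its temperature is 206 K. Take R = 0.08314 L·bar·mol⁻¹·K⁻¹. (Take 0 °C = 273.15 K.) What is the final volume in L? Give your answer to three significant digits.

V₃ ≈ 4.20 L

Convert: T₁ = 589.1 K.
From PV = nRT: V₁ = nRT₁/P₁ = 6.517 L.
T constant ⇒ Boyle's law P V = const: T₂ = T₁; P₂ = P₁·(V₁/V₂) = 3.812 bar.
P constant ⇒ V ∝ T: P₃ = P₂; V₃ = V₂·(T₃/T₂) = 4.196 L.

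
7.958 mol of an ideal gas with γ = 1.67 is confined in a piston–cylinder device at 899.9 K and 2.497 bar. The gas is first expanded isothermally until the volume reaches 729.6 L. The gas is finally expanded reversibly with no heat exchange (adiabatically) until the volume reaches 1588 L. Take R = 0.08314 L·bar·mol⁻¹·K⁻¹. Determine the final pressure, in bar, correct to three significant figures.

P₃ ≈ 0.223 bar

From PV = nRT: V₁ = nRT₁/P₁ = 238.4 L.
Isothermal, so P V is constant: T₂ = T₁; P₂ = P₁·(V₁/V₂) = 0.8161 bar.
Adiabatic (γ = 1.67), T V^(γ−1) and P V^γ constant: T₃ = T₂·(V₂/V₃)^(γ−1) = 534.4 K; P₃ = P₂·(V₂/V₃)^γ = 0.2227 bar.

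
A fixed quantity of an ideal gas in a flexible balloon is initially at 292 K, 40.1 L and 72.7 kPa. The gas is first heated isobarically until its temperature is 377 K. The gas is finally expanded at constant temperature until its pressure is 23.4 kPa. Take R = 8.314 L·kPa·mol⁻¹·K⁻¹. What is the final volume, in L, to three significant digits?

Isobaric, so V/T is constant: P₂ = P₁; V₂ = V₁·(T₂/T₁) = 51.77 L.
T constant ⇒ Boyle's law P V = const: T₃ = T₂; V₃ = V₂·(P₂/P₃) = 160.9 L.

V₃ ≈ 161 L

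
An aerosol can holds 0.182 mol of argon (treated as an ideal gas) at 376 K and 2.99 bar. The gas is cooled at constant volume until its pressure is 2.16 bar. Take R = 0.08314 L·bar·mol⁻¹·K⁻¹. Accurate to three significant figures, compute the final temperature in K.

T₂ ≈ 272 K

From PV = nRT: V₁ = nRT₁/P₁ = 1.903 L.
V constant ⇒ P ∝ T: V₂ = V₁; T₂ = T₁·(P₂/P₁) = 271.6 K.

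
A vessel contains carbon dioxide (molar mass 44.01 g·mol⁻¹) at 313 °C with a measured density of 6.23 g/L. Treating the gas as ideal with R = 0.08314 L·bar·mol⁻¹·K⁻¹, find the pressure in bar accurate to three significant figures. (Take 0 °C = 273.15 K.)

ρ = PM/(RT) ⇒ P = ρRT/M = (6.23 × 0.08314 × 586.1) / 44.01

P ≈ 6.90 bar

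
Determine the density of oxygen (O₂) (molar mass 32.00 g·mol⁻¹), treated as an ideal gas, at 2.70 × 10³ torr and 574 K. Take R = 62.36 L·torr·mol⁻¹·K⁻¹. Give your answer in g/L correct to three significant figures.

ρ ≈ 2.41 g/L

ρ = PM/(RT) = (2.70e+03 × 32.00) / (62.36 × 574.0)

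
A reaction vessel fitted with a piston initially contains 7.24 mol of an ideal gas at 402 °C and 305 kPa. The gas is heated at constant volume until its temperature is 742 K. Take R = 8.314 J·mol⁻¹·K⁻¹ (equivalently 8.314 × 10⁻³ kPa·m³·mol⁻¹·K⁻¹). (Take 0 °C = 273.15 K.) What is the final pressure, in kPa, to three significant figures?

P₂ ≈ 335 kPa

Convert: T₁ = 675.1 K.
From PV = nRT: V₁ = nRT₁/P₁ = 0.1332 m³.
Isochoric, so P/T is constant: V₂ = V₁; P₂ = P₁·(T₂/T₁) = 335.2 kPa.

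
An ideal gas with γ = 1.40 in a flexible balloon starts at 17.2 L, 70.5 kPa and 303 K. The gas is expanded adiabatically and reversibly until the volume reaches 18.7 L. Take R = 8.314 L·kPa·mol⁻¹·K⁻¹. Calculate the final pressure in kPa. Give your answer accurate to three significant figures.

Adiabatic (γ = 1.40), T V^(γ−1) and P V^γ constant: T₂ = T₁·(V₁/V₂)^(γ−1) = 293.0 K; P₂ = P₁·(V₁/V₂)^γ = 62.71 kPa.

P₂ ≈ 62.7 kPa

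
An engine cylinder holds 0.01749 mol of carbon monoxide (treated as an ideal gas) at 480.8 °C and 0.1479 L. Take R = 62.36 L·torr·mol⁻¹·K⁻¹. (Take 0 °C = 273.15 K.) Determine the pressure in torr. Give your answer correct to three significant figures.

P ≈ 5.56e+03 torr

Convert: T = 753.95 K.
PV = nRT ⇒ P = nRT/V = (0.01749 × 62.36 × 753.95) / 0.1479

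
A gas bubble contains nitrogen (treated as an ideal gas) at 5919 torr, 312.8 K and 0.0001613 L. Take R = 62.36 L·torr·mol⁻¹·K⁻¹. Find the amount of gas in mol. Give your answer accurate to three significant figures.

n ≈ 4.89e-05 mol

PV = nRT ⇒ n = PV/(RT) = (5919 × 0.0001613) / (62.36 × 312.8)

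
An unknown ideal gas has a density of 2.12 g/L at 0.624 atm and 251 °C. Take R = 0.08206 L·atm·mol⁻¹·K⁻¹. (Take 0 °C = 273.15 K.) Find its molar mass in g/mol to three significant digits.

M ≈ 146 g/mol

ρ = PM/(RT) ⇒ M = ρRT/P = (2.12 × 0.08206 × 524.1) / 0.624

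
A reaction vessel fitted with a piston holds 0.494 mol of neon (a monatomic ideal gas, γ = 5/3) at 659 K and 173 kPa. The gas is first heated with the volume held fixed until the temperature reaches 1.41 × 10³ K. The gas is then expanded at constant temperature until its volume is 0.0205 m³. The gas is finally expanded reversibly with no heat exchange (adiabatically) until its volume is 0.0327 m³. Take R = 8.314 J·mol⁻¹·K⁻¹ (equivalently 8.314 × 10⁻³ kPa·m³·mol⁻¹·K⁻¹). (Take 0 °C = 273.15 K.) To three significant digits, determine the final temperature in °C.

From PV = nRT: V₁ = nRT₁/P₁ = 0.01565 m³.
V constant ⇒ P ∝ T: V₂ = V₁; P₂ = P₁·(T₂/T₁) = 370.2 kPa.
T constant ⇒ Boyle's law P V = const: T₃ = T₂; P₃ = P₂·(V₂/V₃) = 282.5 kPa.
Reversible adiabatic, γ = 5/3: T₄ = T₃·(V₃/V₄)^(γ−1) = 1033 K; P₄ = P₃·(V₃/V₄)^γ = 129.7 kPa.

T₄ ≈ 760 °C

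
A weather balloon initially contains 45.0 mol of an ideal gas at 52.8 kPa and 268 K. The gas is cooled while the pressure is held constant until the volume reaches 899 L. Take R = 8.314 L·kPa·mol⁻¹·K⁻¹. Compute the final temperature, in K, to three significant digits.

T₂ ≈ 127 K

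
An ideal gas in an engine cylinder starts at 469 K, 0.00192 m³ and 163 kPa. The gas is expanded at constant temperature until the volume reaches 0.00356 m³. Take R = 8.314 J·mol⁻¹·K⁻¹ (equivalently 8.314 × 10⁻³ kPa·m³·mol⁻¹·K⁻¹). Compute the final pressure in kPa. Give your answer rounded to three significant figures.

Isothermal, so P V is constant: T₂ = T₁; P₂ = P₁·(V₁/V₂) = 87.91 kPa.

P₂ ≈ 87.9 kPa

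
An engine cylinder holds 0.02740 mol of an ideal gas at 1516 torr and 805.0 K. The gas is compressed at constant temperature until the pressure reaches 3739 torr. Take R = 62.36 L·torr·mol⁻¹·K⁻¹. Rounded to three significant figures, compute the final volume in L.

V₂ ≈ 0.368 L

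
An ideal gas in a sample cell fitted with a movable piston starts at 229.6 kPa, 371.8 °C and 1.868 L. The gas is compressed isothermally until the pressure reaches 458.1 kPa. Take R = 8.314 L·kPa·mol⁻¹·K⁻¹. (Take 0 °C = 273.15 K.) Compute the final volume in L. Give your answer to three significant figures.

V₂ ≈ 0.936 L

Convert: T₁ = 645.0 K.
Isothermal, so P V is constant: T₂ = T₁; V₂ = V₁·(P₁/P₂) = 0.9362 L.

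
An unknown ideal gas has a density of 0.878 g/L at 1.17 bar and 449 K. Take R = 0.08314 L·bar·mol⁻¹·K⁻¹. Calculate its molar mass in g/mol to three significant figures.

M ≈ 28.0 g/mol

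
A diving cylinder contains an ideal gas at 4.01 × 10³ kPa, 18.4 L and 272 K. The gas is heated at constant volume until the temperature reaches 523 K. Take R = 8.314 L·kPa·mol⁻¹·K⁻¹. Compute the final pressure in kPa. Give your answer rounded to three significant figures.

P₂ ≈ 7.71e+03 kPa

Isochoric, so P/T is constant: V₂ = V₁; P₂ = P₁·(T₂/T₁) = 7710 kPa.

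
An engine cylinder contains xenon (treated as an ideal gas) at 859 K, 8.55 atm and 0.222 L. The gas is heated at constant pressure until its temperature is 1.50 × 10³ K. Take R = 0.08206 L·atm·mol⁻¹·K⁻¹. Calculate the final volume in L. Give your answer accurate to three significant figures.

V₂ ≈ 0.388 L

P constant ⇒ V ∝ T: P₂ = P₁; V₂ = V₁·(T₂/T₁) = 0.3877 L.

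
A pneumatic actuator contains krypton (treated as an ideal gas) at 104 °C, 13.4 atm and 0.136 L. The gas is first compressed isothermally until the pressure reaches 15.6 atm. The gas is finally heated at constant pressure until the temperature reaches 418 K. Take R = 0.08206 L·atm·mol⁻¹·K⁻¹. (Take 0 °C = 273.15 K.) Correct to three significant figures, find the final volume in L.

Convert: T₁ = 377.1 K.
Isothermal, so P V is constant: T₂ = T₁; V₂ = V₁·(P₁/P₂) = 0.1168 L.
Isobaric, so V/T is constant: P₃ = P₂; V₃ = V₂·(T₃/T₂) = 0.1295 L.

V₃ ≈ 0.129 L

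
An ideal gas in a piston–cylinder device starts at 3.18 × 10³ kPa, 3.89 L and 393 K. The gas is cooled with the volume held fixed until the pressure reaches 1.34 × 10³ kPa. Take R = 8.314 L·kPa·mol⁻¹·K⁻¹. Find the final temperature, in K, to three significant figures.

Isochoric, so P/T is constant: V₂ = V₁; T₂ = T₁·(P₂/P₁) = 165.6 K.

T₂ ≈ 166 K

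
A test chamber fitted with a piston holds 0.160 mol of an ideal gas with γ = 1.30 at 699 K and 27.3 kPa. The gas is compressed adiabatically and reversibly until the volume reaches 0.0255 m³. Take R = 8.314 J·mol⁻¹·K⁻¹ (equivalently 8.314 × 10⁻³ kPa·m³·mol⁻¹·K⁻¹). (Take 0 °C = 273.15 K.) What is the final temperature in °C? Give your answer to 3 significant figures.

T₂ ≈ 489 °C

From PV = nRT: V₁ = nRT₁/P₁ = 0.03406 m³.
Reversible adiabatic, γ = 1.30: T₂ = T₁·(V₁/V₂)^(γ−1) = 762.4 K; P₂ = P₁·(V₁/V₂)^γ = 39.77 kPa.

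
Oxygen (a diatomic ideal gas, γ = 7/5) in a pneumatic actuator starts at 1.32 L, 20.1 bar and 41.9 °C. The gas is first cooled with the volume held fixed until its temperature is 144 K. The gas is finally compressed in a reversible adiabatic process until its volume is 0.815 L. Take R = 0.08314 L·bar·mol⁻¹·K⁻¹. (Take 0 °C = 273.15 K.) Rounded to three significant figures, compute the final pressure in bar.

P₃ ≈ 18.0 bar

Convert: T₁ = 315.0 K.
V constant ⇒ P ∝ T: V₂ = V₁; P₂ = P₁·(T₂/T₁) = 9.187 bar.
Adiabatic (γ = 7/5), T V^(γ−1) and P V^γ constant: T₃ = T₂·(V₂/V₃)^(γ−1) = 174.6 K; P₃ = P₂·(V₂/V₃)^γ = 18.05 bar.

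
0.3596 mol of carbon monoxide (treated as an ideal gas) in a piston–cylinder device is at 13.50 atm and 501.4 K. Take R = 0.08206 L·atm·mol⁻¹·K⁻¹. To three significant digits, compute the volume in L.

PV = nRT ⇒ V = nRT/P = (0.3596 × 0.08206 × 501.4) / 13.50

V ≈ 1.10 L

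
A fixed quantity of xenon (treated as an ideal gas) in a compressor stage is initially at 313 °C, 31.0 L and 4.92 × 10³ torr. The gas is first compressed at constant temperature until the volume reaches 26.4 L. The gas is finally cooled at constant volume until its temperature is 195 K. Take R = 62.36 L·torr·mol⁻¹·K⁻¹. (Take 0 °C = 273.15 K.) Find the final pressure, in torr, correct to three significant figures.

P₃ ≈ 1.92e+03 torr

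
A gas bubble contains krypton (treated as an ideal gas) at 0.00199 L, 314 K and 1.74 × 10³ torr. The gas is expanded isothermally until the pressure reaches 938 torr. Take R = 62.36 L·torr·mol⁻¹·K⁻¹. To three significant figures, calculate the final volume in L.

V₂ ≈ 0.00369 L

T constant ⇒ Boyle's law P V = const: T₂ = T₁; V₂ = V₁·(P₁/P₂) = 0.003691 L.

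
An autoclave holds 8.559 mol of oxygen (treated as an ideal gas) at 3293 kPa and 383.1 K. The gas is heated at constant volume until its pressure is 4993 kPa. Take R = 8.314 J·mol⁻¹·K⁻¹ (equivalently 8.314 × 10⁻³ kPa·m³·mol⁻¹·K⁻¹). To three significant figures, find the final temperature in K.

From PV = nRT: V₁ = nRT₁/P₁ = 0.008279 m³.
V constant ⇒ P ∝ T: V₂ = V₁; T₂ = T₁·(P₂/P₁) = 580.9 K.

T₂ ≈ 581 K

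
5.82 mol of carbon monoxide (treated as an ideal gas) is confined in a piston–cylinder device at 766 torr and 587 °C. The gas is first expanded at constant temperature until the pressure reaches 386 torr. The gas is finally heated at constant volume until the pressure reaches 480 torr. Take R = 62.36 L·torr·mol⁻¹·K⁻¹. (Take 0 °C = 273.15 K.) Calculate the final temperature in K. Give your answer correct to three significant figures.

T₃ ≈ 1.07e+03 K

Convert: T₁ = 860.1 K.
From PV = nRT: V₁ = nRT₁/P₁ = 407.5 L.
Isothermal, so P V is constant: T₂ = T₁; V₂ = V₁·(P₁/P₂) = 808.8 L.
Isochoric, so P/T is constant: V₃ = V₂; T₃ = T₂·(P₃/P₂) = 1070 K.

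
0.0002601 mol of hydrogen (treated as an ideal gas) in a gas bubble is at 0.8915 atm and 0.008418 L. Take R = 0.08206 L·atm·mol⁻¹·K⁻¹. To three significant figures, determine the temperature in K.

T ≈ 352 K

PV = nRT ⇒ T = PV/(nR) = (0.8915 × 0.008418) / (0.0002601 × 0.08206)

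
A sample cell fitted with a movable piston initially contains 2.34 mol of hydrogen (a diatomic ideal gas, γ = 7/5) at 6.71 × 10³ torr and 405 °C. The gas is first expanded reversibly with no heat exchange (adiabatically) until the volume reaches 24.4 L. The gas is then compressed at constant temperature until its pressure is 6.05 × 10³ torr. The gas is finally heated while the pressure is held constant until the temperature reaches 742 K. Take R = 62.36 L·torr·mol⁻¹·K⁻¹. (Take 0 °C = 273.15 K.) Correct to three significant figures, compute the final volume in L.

Convert: T₁ = 678.1 K.
From PV = nRT: V₁ = nRT₁/P₁ = 14.75 L.
Reversible adiabatic, γ = 7/5: T₂ = T₁·(V₁/V₂)^(γ−1) = 554.4 K; P₂ = P₁·(V₁/V₂)^γ = 3316 torr.
T constant ⇒ Boyle's law P V = const: T₃ = T₂; V₃ = V₂·(P₂/P₃) = 13.37 L.
P constant ⇒ V ∝ T: P₄ = P₃; V₄ = V₃·(T₄/T₃) = 17.90 L.

V₄ ≈ 17.9 L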